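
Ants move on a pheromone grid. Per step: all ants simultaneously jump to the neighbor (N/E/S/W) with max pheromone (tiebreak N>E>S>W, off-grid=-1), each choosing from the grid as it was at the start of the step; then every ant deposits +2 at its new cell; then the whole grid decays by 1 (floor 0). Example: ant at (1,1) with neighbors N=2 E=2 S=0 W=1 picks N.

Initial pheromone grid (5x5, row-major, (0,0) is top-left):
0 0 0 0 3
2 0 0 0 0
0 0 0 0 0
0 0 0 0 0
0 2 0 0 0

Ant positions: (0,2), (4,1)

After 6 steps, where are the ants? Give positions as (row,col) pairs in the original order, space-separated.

Step 1: ant0:(0,2)->E->(0,3) | ant1:(4,1)->N->(3,1)
  grid max=2 at (0,4)
Step 2: ant0:(0,3)->E->(0,4) | ant1:(3,1)->S->(4,1)
  grid max=3 at (0,4)
Step 3: ant0:(0,4)->S->(1,4) | ant1:(4,1)->N->(3,1)
  grid max=2 at (0,4)
Step 4: ant0:(1,4)->N->(0,4) | ant1:(3,1)->S->(4,1)
  grid max=3 at (0,4)
Step 5: ant0:(0,4)->S->(1,4) | ant1:(4,1)->N->(3,1)
  grid max=2 at (0,4)
Step 6: ant0:(1,4)->N->(0,4) | ant1:(3,1)->S->(4,1)
  grid max=3 at (0,4)

(0,4) (4,1)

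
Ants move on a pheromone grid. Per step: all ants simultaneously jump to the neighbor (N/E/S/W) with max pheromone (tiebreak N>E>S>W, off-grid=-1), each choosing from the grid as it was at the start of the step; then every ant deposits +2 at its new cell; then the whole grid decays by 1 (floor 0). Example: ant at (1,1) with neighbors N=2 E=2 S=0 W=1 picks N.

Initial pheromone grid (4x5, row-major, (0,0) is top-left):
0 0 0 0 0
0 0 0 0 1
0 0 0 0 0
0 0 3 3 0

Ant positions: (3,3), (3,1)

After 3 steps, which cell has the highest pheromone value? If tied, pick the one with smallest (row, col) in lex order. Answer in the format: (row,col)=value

Answer: (3,2)=8

Derivation:
Step 1: ant0:(3,3)->W->(3,2) | ant1:(3,1)->E->(3,2)
  grid max=6 at (3,2)
Step 2: ant0:(3,2)->E->(3,3) | ant1:(3,2)->E->(3,3)
  grid max=5 at (3,2)
Step 3: ant0:(3,3)->W->(3,2) | ant1:(3,3)->W->(3,2)
  grid max=8 at (3,2)
Final grid:
  0 0 0 0 0
  0 0 0 0 0
  0 0 0 0 0
  0 0 8 4 0
Max pheromone 8 at (3,2)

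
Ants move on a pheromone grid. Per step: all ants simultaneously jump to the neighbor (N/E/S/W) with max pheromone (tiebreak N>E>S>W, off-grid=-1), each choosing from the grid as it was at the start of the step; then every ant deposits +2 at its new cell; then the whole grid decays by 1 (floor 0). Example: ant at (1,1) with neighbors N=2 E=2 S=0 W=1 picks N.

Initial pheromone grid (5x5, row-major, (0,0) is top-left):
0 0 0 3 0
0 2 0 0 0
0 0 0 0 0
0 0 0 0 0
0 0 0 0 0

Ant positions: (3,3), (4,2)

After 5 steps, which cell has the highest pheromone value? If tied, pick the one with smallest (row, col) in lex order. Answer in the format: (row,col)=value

Step 1: ant0:(3,3)->N->(2,3) | ant1:(4,2)->N->(3,2)
  grid max=2 at (0,3)
Step 2: ant0:(2,3)->N->(1,3) | ant1:(3,2)->N->(2,2)
  grid max=1 at (0,3)
Step 3: ant0:(1,3)->N->(0,3) | ant1:(2,2)->N->(1,2)
  grid max=2 at (0,3)
Step 4: ant0:(0,3)->E->(0,4) | ant1:(1,2)->N->(0,2)
  grid max=1 at (0,2)
Step 5: ant0:(0,4)->W->(0,3) | ant1:(0,2)->E->(0,3)
  grid max=4 at (0,3)
Final grid:
  0 0 0 4 0
  0 0 0 0 0
  0 0 0 0 0
  0 0 0 0 0
  0 0 0 0 0
Max pheromone 4 at (0,3)

Answer: (0,3)=4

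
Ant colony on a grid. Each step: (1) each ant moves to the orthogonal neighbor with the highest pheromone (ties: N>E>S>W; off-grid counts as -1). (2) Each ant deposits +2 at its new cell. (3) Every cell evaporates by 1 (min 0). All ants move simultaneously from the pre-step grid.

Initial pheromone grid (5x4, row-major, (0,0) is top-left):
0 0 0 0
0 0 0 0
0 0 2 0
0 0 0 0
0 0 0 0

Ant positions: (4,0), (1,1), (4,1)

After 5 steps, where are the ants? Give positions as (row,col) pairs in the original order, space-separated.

Step 1: ant0:(4,0)->N->(3,0) | ant1:(1,1)->N->(0,1) | ant2:(4,1)->N->(3,1)
  grid max=1 at (0,1)
Step 2: ant0:(3,0)->E->(3,1) | ant1:(0,1)->E->(0,2) | ant2:(3,1)->W->(3,0)
  grid max=2 at (3,0)
Step 3: ant0:(3,1)->W->(3,0) | ant1:(0,2)->E->(0,3) | ant2:(3,0)->E->(3,1)
  grid max=3 at (3,0)
Step 4: ant0:(3,0)->E->(3,1) | ant1:(0,3)->S->(1,3) | ant2:(3,1)->W->(3,0)
  grid max=4 at (3,0)
Step 5: ant0:(3,1)->W->(3,0) | ant1:(1,3)->N->(0,3) | ant2:(3,0)->E->(3,1)
  grid max=5 at (3,0)

(3,0) (0,3) (3,1)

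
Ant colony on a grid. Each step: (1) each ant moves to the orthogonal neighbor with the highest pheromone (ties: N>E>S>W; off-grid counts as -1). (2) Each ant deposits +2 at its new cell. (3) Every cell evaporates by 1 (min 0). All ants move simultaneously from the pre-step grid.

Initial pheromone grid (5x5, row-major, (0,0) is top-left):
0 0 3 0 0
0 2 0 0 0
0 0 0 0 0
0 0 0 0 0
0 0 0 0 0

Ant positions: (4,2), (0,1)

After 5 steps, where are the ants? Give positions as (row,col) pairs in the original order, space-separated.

Step 1: ant0:(4,2)->N->(3,2) | ant1:(0,1)->E->(0,2)
  grid max=4 at (0,2)
Step 2: ant0:(3,2)->N->(2,2) | ant1:(0,2)->E->(0,3)
  grid max=3 at (0,2)
Step 3: ant0:(2,2)->N->(1,2) | ant1:(0,3)->W->(0,2)
  grid max=4 at (0,2)
Step 4: ant0:(1,2)->N->(0,2) | ant1:(0,2)->S->(1,2)
  grid max=5 at (0,2)
Step 5: ant0:(0,2)->S->(1,2) | ant1:(1,2)->N->(0,2)
  grid max=6 at (0,2)

(1,2) (0,2)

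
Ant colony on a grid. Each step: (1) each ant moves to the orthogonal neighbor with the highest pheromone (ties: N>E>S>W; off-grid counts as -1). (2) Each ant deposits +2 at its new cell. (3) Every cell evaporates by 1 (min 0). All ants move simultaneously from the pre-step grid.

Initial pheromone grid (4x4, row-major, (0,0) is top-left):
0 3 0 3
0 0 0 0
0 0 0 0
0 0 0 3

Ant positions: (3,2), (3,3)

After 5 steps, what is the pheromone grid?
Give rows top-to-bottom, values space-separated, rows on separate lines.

After step 1: ants at (3,3),(2,3)
  0 2 0 2
  0 0 0 0
  0 0 0 1
  0 0 0 4
After step 2: ants at (2,3),(3,3)
  0 1 0 1
  0 0 0 0
  0 0 0 2
  0 0 0 5
After step 3: ants at (3,3),(2,3)
  0 0 0 0
  0 0 0 0
  0 0 0 3
  0 0 0 6
After step 4: ants at (2,3),(3,3)
  0 0 0 0
  0 0 0 0
  0 0 0 4
  0 0 0 7
After step 5: ants at (3,3),(2,3)
  0 0 0 0
  0 0 0 0
  0 0 0 5
  0 0 0 8

0 0 0 0
0 0 0 0
0 0 0 5
0 0 0 8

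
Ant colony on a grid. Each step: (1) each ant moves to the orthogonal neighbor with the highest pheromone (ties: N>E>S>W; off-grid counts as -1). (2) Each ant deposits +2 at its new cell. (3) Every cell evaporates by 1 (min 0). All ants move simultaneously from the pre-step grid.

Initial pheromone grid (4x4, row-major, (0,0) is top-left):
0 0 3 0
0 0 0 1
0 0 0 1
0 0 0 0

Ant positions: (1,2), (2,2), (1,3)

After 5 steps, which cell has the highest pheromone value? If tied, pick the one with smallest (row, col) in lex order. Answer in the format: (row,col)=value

Step 1: ant0:(1,2)->N->(0,2) | ant1:(2,2)->E->(2,3) | ant2:(1,3)->S->(2,3)
  grid max=4 at (0,2)
Step 2: ant0:(0,2)->E->(0,3) | ant1:(2,3)->N->(1,3) | ant2:(2,3)->N->(1,3)
  grid max=3 at (0,2)
Step 3: ant0:(0,3)->S->(1,3) | ant1:(1,3)->S->(2,3) | ant2:(1,3)->S->(2,3)
  grid max=6 at (2,3)
Step 4: ant0:(1,3)->S->(2,3) | ant1:(2,3)->N->(1,3) | ant2:(2,3)->N->(1,3)
  grid max=7 at (1,3)
Step 5: ant0:(2,3)->N->(1,3) | ant1:(1,3)->S->(2,3) | ant2:(1,3)->S->(2,3)
  grid max=10 at (2,3)
Final grid:
  0 0 0 0
  0 0 0 8
  0 0 0 10
  0 0 0 0
Max pheromone 10 at (2,3)

Answer: (2,3)=10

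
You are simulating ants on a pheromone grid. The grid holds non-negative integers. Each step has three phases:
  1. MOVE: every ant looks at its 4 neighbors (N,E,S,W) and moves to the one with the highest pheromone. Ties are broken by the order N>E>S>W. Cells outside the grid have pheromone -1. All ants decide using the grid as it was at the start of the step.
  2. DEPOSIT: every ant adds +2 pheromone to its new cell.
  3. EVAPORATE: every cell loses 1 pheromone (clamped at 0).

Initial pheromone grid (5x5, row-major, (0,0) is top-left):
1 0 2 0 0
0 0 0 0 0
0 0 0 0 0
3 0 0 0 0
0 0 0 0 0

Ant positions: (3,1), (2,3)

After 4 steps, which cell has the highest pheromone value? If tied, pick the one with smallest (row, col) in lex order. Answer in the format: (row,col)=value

Answer: (3,0)=3

Derivation:
Step 1: ant0:(3,1)->W->(3,0) | ant1:(2,3)->N->(1,3)
  grid max=4 at (3,0)
Step 2: ant0:(3,0)->N->(2,0) | ant1:(1,3)->N->(0,3)
  grid max=3 at (3,0)
Step 3: ant0:(2,0)->S->(3,0) | ant1:(0,3)->E->(0,4)
  grid max=4 at (3,0)
Step 4: ant0:(3,0)->N->(2,0) | ant1:(0,4)->S->(1,4)
  grid max=3 at (3,0)
Final grid:
  0 0 0 0 0
  0 0 0 0 1
  1 0 0 0 0
  3 0 0 0 0
  0 0 0 0 0
Max pheromone 3 at (3,0)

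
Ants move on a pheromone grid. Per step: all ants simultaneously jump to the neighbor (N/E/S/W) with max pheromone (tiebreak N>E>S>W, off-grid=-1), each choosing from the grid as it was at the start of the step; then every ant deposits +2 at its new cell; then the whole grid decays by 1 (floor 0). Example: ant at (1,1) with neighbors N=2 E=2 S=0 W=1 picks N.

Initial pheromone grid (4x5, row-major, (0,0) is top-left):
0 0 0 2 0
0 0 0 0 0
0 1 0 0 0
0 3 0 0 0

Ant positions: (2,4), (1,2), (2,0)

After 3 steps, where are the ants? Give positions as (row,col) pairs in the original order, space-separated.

Step 1: ant0:(2,4)->N->(1,4) | ant1:(1,2)->N->(0,2) | ant2:(2,0)->E->(2,1)
  grid max=2 at (2,1)
Step 2: ant0:(1,4)->N->(0,4) | ant1:(0,2)->E->(0,3) | ant2:(2,1)->S->(3,1)
  grid max=3 at (3,1)
Step 3: ant0:(0,4)->W->(0,3) | ant1:(0,3)->E->(0,4) | ant2:(3,1)->N->(2,1)
  grid max=3 at (0,3)

(0,3) (0,4) (2,1)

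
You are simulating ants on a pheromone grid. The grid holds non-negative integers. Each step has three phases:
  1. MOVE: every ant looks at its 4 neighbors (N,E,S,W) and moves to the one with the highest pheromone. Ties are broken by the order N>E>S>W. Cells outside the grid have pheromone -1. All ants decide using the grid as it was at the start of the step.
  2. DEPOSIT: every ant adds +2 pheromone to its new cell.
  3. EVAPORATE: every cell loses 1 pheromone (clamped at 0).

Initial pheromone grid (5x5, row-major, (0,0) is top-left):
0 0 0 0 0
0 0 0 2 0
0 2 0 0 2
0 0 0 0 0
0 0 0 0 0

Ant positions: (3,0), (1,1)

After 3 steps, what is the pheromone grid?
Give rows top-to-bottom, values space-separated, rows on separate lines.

After step 1: ants at (2,0),(2,1)
  0 0 0 0 0
  0 0 0 1 0
  1 3 0 0 1
  0 0 0 0 0
  0 0 0 0 0
After step 2: ants at (2,1),(2,0)
  0 0 0 0 0
  0 0 0 0 0
  2 4 0 0 0
  0 0 0 0 0
  0 0 0 0 0
After step 3: ants at (2,0),(2,1)
  0 0 0 0 0
  0 0 0 0 0
  3 5 0 0 0
  0 0 0 0 0
  0 0 0 0 0

0 0 0 0 0
0 0 0 0 0
3 5 0 0 0
0 0 0 0 0
0 0 0 0 0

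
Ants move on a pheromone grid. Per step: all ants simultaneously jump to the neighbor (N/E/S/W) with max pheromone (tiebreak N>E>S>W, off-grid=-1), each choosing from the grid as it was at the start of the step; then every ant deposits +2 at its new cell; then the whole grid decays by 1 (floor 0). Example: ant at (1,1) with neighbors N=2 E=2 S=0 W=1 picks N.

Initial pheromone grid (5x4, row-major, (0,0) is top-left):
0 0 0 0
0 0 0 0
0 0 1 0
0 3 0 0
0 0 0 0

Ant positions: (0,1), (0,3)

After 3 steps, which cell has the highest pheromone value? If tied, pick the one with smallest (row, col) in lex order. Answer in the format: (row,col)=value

Answer: (1,3)=3

Derivation:
Step 1: ant0:(0,1)->E->(0,2) | ant1:(0,3)->S->(1,3)
  grid max=2 at (3,1)
Step 2: ant0:(0,2)->E->(0,3) | ant1:(1,3)->N->(0,3)
  grid max=3 at (0,3)
Step 3: ant0:(0,3)->S->(1,3) | ant1:(0,3)->S->(1,3)
  grid max=3 at (1,3)
Final grid:
  0 0 0 2
  0 0 0 3
  0 0 0 0
  0 0 0 0
  0 0 0 0
Max pheromone 3 at (1,3)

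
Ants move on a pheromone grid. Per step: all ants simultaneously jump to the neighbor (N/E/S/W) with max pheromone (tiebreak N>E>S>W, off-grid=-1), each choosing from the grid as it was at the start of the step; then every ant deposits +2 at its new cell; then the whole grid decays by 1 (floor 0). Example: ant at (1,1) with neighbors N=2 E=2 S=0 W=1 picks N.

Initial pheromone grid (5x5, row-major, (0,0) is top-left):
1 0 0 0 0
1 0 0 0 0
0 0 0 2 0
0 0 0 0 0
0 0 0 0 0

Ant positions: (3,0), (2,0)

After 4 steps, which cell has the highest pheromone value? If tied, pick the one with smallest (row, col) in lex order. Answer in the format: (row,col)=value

Step 1: ant0:(3,0)->N->(2,0) | ant1:(2,0)->N->(1,0)
  grid max=2 at (1,0)
Step 2: ant0:(2,0)->N->(1,0) | ant1:(1,0)->S->(2,0)
  grid max=3 at (1,0)
Step 3: ant0:(1,0)->S->(2,0) | ant1:(2,0)->N->(1,0)
  grid max=4 at (1,0)
Step 4: ant0:(2,0)->N->(1,0) | ant1:(1,0)->S->(2,0)
  grid max=5 at (1,0)
Final grid:
  0 0 0 0 0
  5 0 0 0 0
  4 0 0 0 0
  0 0 0 0 0
  0 0 0 0 0
Max pheromone 5 at (1,0)

Answer: (1,0)=5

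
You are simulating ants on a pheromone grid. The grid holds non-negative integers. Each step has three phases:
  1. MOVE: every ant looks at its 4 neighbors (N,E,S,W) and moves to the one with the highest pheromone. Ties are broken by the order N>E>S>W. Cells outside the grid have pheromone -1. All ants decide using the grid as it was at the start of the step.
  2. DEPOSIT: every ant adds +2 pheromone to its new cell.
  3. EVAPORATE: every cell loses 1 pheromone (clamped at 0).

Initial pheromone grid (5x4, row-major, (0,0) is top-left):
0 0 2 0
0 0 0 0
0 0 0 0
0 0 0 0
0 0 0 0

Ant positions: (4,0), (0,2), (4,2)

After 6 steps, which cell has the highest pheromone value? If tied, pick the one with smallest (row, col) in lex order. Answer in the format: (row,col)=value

Step 1: ant0:(4,0)->N->(3,0) | ant1:(0,2)->E->(0,3) | ant2:(4,2)->N->(3,2)
  grid max=1 at (0,2)
Step 2: ant0:(3,0)->N->(2,0) | ant1:(0,3)->W->(0,2) | ant2:(3,2)->N->(2,2)
  grid max=2 at (0,2)
Step 3: ant0:(2,0)->N->(1,0) | ant1:(0,2)->E->(0,3) | ant2:(2,2)->N->(1,2)
  grid max=1 at (0,2)
Step 4: ant0:(1,0)->N->(0,0) | ant1:(0,3)->W->(0,2) | ant2:(1,2)->N->(0,2)
  grid max=4 at (0,2)
Step 5: ant0:(0,0)->E->(0,1) | ant1:(0,2)->E->(0,3) | ant2:(0,2)->E->(0,3)
  grid max=3 at (0,2)
Step 6: ant0:(0,1)->E->(0,2) | ant1:(0,3)->W->(0,2) | ant2:(0,3)->W->(0,2)
  grid max=8 at (0,2)
Final grid:
  0 0 8 2
  0 0 0 0
  0 0 0 0
  0 0 0 0
  0 0 0 0
Max pheromone 8 at (0,2)

Answer: (0,2)=8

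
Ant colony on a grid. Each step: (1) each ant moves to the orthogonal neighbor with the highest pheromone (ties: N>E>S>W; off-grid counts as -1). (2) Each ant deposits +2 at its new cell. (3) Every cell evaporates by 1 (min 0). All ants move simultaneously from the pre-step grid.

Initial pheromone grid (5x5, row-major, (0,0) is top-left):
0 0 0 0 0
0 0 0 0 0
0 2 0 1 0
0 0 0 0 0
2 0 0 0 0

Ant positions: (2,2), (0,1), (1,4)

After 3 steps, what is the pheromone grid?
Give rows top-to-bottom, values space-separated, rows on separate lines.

After step 1: ants at (2,1),(0,2),(0,4)
  0 0 1 0 1
  0 0 0 0 0
  0 3 0 0 0
  0 0 0 0 0
  1 0 0 0 0
After step 2: ants at (1,1),(0,3),(1,4)
  0 0 0 1 0
  0 1 0 0 1
  0 2 0 0 0
  0 0 0 0 0
  0 0 0 0 0
After step 3: ants at (2,1),(0,4),(0,4)
  0 0 0 0 3
  0 0 0 0 0
  0 3 0 0 0
  0 0 0 0 0
  0 0 0 0 0

0 0 0 0 3
0 0 0 0 0
0 3 0 0 0
0 0 0 0 0
0 0 0 0 0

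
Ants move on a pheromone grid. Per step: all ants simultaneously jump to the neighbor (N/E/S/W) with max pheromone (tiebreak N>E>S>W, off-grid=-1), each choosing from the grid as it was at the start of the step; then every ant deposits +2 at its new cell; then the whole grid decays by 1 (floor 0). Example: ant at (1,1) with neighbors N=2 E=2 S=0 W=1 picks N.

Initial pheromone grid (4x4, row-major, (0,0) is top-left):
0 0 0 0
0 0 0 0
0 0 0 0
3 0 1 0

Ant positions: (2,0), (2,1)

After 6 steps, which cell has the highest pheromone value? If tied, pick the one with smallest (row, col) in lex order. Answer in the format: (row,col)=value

Answer: (3,0)=3

Derivation:
Step 1: ant0:(2,0)->S->(3,0) | ant1:(2,1)->N->(1,1)
  grid max=4 at (3,0)
Step 2: ant0:(3,0)->N->(2,0) | ant1:(1,1)->N->(0,1)
  grid max=3 at (3,0)
Step 3: ant0:(2,0)->S->(3,0) | ant1:(0,1)->E->(0,2)
  grid max=4 at (3,0)
Step 4: ant0:(3,0)->N->(2,0) | ant1:(0,2)->E->(0,3)
  grid max=3 at (3,0)
Step 5: ant0:(2,0)->S->(3,0) | ant1:(0,3)->S->(1,3)
  grid max=4 at (3,0)
Step 6: ant0:(3,0)->N->(2,0) | ant1:(1,3)->N->(0,3)
  grid max=3 at (3,0)
Final grid:
  0 0 0 1
  0 0 0 0
  1 0 0 0
  3 0 0 0
Max pheromone 3 at (3,0)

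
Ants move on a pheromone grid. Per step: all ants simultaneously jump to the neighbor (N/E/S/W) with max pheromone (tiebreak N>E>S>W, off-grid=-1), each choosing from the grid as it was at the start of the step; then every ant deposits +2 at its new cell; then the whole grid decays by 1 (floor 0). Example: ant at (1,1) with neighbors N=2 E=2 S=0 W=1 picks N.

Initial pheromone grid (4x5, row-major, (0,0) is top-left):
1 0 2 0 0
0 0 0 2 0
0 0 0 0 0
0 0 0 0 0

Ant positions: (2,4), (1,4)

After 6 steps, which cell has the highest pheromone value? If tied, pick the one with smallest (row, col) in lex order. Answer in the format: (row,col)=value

Answer: (1,3)=8

Derivation:
Step 1: ant0:(2,4)->N->(1,4) | ant1:(1,4)->W->(1,3)
  grid max=3 at (1,3)
Step 2: ant0:(1,4)->W->(1,3) | ant1:(1,3)->E->(1,4)
  grid max=4 at (1,3)
Step 3: ant0:(1,3)->E->(1,4) | ant1:(1,4)->W->(1,3)
  grid max=5 at (1,3)
Step 4: ant0:(1,4)->W->(1,3) | ant1:(1,3)->E->(1,4)
  grid max=6 at (1,3)
Step 5: ant0:(1,3)->E->(1,4) | ant1:(1,4)->W->(1,3)
  grid max=7 at (1,3)
Step 6: ant0:(1,4)->W->(1,3) | ant1:(1,3)->E->(1,4)
  grid max=8 at (1,3)
Final grid:
  0 0 0 0 0
  0 0 0 8 6
  0 0 0 0 0
  0 0 0 0 0
Max pheromone 8 at (1,3)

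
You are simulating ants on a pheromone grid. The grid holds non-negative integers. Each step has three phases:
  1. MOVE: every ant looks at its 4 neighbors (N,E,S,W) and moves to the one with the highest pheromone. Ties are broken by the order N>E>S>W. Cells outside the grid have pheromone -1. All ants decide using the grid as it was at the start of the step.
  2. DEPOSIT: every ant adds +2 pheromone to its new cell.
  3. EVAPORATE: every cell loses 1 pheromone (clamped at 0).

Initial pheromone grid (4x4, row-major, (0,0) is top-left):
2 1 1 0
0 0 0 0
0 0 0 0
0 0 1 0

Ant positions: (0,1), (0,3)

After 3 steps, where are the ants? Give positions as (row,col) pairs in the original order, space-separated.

Step 1: ant0:(0,1)->W->(0,0) | ant1:(0,3)->W->(0,2)
  grid max=3 at (0,0)
Step 2: ant0:(0,0)->E->(0,1) | ant1:(0,2)->E->(0,3)
  grid max=2 at (0,0)
Step 3: ant0:(0,1)->W->(0,0) | ant1:(0,3)->W->(0,2)
  grid max=3 at (0,0)

(0,0) (0,2)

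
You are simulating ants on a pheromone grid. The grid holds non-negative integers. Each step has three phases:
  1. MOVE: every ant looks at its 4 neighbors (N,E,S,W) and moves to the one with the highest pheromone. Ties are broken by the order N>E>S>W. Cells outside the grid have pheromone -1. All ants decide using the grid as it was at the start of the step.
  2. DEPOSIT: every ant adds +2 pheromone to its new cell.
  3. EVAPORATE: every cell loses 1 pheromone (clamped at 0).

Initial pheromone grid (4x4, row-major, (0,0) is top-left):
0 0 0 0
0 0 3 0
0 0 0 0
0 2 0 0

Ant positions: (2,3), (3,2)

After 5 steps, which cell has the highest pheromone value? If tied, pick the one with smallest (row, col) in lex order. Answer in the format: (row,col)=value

Step 1: ant0:(2,3)->N->(1,3) | ant1:(3,2)->W->(3,1)
  grid max=3 at (3,1)
Step 2: ant0:(1,3)->W->(1,2) | ant1:(3,1)->N->(2,1)
  grid max=3 at (1,2)
Step 3: ant0:(1,2)->N->(0,2) | ant1:(2,1)->S->(3,1)
  grid max=3 at (3,1)
Step 4: ant0:(0,2)->S->(1,2) | ant1:(3,1)->N->(2,1)
  grid max=3 at (1,2)
Step 5: ant0:(1,2)->N->(0,2) | ant1:(2,1)->S->(3,1)
  grid max=3 at (3,1)
Final grid:
  0 0 1 0
  0 0 2 0
  0 0 0 0
  0 3 0 0
Max pheromone 3 at (3,1)

Answer: (3,1)=3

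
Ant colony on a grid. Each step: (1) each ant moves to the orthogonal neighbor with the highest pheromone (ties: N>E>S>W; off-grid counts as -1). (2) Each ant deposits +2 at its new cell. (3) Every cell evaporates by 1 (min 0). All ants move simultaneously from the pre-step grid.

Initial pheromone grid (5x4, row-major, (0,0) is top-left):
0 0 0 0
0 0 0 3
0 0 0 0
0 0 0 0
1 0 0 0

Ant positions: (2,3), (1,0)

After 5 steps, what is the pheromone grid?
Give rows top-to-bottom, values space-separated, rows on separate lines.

After step 1: ants at (1,3),(0,0)
  1 0 0 0
  0 0 0 4
  0 0 0 0
  0 0 0 0
  0 0 0 0
After step 2: ants at (0,3),(0,1)
  0 1 0 1
  0 0 0 3
  0 0 0 0
  0 0 0 0
  0 0 0 0
After step 3: ants at (1,3),(0,2)
  0 0 1 0
  0 0 0 4
  0 0 0 0
  0 0 0 0
  0 0 0 0
After step 4: ants at (0,3),(0,3)
  0 0 0 3
  0 0 0 3
  0 0 0 0
  0 0 0 0
  0 0 0 0
After step 5: ants at (1,3),(1,3)
  0 0 0 2
  0 0 0 6
  0 0 0 0
  0 0 0 0
  0 0 0 0

0 0 0 2
0 0 0 6
0 0 0 0
0 0 0 0
0 0 0 0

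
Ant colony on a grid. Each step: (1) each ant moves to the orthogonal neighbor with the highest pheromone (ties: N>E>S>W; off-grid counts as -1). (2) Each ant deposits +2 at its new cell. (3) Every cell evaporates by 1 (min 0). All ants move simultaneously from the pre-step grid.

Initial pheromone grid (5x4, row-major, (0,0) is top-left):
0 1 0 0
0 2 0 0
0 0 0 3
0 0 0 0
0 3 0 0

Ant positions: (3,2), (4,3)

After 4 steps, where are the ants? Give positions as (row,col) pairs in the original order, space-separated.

Step 1: ant0:(3,2)->N->(2,2) | ant1:(4,3)->N->(3,3)
  grid max=2 at (2,3)
Step 2: ant0:(2,2)->E->(2,3) | ant1:(3,3)->N->(2,3)
  grid max=5 at (2,3)
Step 3: ant0:(2,3)->N->(1,3) | ant1:(2,3)->N->(1,3)
  grid max=4 at (2,3)
Step 4: ant0:(1,3)->S->(2,3) | ant1:(1,3)->S->(2,3)
  grid max=7 at (2,3)

(2,3) (2,3)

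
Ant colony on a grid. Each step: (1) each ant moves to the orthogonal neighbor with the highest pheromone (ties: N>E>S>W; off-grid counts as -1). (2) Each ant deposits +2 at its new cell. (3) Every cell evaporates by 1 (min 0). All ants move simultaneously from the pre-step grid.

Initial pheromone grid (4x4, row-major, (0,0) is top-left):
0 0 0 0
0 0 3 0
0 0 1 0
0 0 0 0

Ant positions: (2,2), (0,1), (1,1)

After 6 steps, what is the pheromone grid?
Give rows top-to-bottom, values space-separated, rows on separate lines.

After step 1: ants at (1,2),(0,2),(1,2)
  0 0 1 0
  0 0 6 0
  0 0 0 0
  0 0 0 0
After step 2: ants at (0,2),(1,2),(0,2)
  0 0 4 0
  0 0 7 0
  0 0 0 0
  0 0 0 0
After step 3: ants at (1,2),(0,2),(1,2)
  0 0 5 0
  0 0 10 0
  0 0 0 0
  0 0 0 0
After step 4: ants at (0,2),(1,2),(0,2)
  0 0 8 0
  0 0 11 0
  0 0 0 0
  0 0 0 0
After step 5: ants at (1,2),(0,2),(1,2)
  0 0 9 0
  0 0 14 0
  0 0 0 0
  0 0 0 0
After step 6: ants at (0,2),(1,2),(0,2)
  0 0 12 0
  0 0 15 0
  0 0 0 0
  0 0 0 0

0 0 12 0
0 0 15 0
0 0 0 0
0 0 0 0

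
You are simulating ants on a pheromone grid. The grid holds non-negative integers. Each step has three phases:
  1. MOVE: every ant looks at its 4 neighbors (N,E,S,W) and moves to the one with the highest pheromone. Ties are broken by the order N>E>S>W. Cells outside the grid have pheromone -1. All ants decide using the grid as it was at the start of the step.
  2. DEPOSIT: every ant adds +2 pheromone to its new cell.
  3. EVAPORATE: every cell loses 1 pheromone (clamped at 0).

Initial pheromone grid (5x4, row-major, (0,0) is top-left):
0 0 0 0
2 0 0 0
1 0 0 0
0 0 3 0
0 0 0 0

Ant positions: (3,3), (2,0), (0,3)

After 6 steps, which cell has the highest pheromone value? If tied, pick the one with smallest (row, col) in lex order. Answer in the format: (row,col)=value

Step 1: ant0:(3,3)->W->(3,2) | ant1:(2,0)->N->(1,0) | ant2:(0,3)->S->(1,3)
  grid max=4 at (3,2)
Step 2: ant0:(3,2)->N->(2,2) | ant1:(1,0)->N->(0,0) | ant2:(1,3)->N->(0,3)
  grid max=3 at (3,2)
Step 3: ant0:(2,2)->S->(3,2) | ant1:(0,0)->S->(1,0) | ant2:(0,3)->S->(1,3)
  grid max=4 at (3,2)
Step 4: ant0:(3,2)->N->(2,2) | ant1:(1,0)->N->(0,0) | ant2:(1,3)->N->(0,3)
  grid max=3 at (3,2)
Step 5: ant0:(2,2)->S->(3,2) | ant1:(0,0)->S->(1,0) | ant2:(0,3)->S->(1,3)
  grid max=4 at (3,2)
Step 6: ant0:(3,2)->N->(2,2) | ant1:(1,0)->N->(0,0) | ant2:(1,3)->N->(0,3)
  grid max=3 at (3,2)
Final grid:
  1 0 0 1
  2 0 0 0
  0 0 1 0
  0 0 3 0
  0 0 0 0
Max pheromone 3 at (3,2)

Answer: (3,2)=3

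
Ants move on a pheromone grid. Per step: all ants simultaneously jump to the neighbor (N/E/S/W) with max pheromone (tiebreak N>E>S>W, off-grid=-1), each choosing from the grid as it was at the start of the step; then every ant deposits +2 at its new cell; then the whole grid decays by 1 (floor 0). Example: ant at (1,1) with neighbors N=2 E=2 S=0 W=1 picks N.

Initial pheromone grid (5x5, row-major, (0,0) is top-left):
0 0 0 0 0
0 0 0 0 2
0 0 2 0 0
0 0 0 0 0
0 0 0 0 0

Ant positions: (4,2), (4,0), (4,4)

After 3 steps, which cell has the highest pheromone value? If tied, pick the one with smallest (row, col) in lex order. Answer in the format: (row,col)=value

Step 1: ant0:(4,2)->N->(3,2) | ant1:(4,0)->N->(3,0) | ant2:(4,4)->N->(3,4)
  grid max=1 at (1,4)
Step 2: ant0:(3,2)->N->(2,2) | ant1:(3,0)->N->(2,0) | ant2:(3,4)->N->(2,4)
  grid max=2 at (2,2)
Step 3: ant0:(2,2)->N->(1,2) | ant1:(2,0)->N->(1,0) | ant2:(2,4)->N->(1,4)
  grid max=1 at (1,0)
Final grid:
  0 0 0 0 0
  1 0 1 0 1
  0 0 1 0 0
  0 0 0 0 0
  0 0 0 0 0
Max pheromone 1 at (1,0)

Answer: (1,0)=1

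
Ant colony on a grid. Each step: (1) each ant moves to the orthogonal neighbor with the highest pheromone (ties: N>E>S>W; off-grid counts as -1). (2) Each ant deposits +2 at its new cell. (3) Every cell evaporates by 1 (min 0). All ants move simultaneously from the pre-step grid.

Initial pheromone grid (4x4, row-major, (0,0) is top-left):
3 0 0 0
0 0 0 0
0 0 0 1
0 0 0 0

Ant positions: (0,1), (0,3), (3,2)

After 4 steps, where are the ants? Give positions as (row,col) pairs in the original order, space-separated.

Step 1: ant0:(0,1)->W->(0,0) | ant1:(0,3)->S->(1,3) | ant2:(3,2)->N->(2,2)
  grid max=4 at (0,0)
Step 2: ant0:(0,0)->E->(0,1) | ant1:(1,3)->N->(0,3) | ant2:(2,2)->N->(1,2)
  grid max=3 at (0,0)
Step 3: ant0:(0,1)->W->(0,0) | ant1:(0,3)->S->(1,3) | ant2:(1,2)->N->(0,2)
  grid max=4 at (0,0)
Step 4: ant0:(0,0)->E->(0,1) | ant1:(1,3)->N->(0,3) | ant2:(0,2)->E->(0,3)
  grid max=3 at (0,0)

(0,1) (0,3) (0,3)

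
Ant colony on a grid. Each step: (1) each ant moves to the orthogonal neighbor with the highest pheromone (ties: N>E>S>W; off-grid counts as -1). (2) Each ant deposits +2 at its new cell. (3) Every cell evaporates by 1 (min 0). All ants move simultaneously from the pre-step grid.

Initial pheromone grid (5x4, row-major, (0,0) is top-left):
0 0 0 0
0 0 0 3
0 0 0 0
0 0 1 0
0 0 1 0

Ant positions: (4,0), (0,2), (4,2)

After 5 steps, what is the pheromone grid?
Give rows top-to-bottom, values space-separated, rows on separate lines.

After step 1: ants at (3,0),(0,3),(3,2)
  0 0 0 1
  0 0 0 2
  0 0 0 0
  1 0 2 0
  0 0 0 0
After step 2: ants at (2,0),(1,3),(2,2)
  0 0 0 0
  0 0 0 3
  1 0 1 0
  0 0 1 0
  0 0 0 0
After step 3: ants at (1,0),(0,3),(3,2)
  0 0 0 1
  1 0 0 2
  0 0 0 0
  0 0 2 0
  0 0 0 0
After step 4: ants at (0,0),(1,3),(2,2)
  1 0 0 0
  0 0 0 3
  0 0 1 0
  0 0 1 0
  0 0 0 0
After step 5: ants at (0,1),(0,3),(3,2)
  0 1 0 1
  0 0 0 2
  0 0 0 0
  0 0 2 0
  0 0 0 0

0 1 0 1
0 0 0 2
0 0 0 0
0 0 2 0
0 0 0 0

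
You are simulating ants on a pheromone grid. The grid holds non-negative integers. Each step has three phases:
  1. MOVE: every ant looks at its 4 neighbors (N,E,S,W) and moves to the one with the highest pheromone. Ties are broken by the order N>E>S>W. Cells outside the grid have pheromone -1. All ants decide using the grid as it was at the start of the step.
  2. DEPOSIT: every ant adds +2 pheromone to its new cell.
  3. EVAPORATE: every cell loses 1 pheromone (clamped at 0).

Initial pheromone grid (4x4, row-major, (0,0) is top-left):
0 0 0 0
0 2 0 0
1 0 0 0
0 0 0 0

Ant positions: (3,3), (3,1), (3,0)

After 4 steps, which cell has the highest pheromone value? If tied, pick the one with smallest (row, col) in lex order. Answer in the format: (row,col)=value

Answer: (2,0)=5

Derivation:
Step 1: ant0:(3,3)->N->(2,3) | ant1:(3,1)->N->(2,1) | ant2:(3,0)->N->(2,0)
  grid max=2 at (2,0)
Step 2: ant0:(2,3)->N->(1,3) | ant1:(2,1)->W->(2,0) | ant2:(2,0)->E->(2,1)
  grid max=3 at (2,0)
Step 3: ant0:(1,3)->N->(0,3) | ant1:(2,0)->E->(2,1) | ant2:(2,1)->W->(2,0)
  grid max=4 at (2,0)
Step 4: ant0:(0,3)->S->(1,3) | ant1:(2,1)->W->(2,0) | ant2:(2,0)->E->(2,1)
  grid max=5 at (2,0)
Final grid:
  0 0 0 0
  0 0 0 1
  5 4 0 0
  0 0 0 0
Max pheromone 5 at (2,0)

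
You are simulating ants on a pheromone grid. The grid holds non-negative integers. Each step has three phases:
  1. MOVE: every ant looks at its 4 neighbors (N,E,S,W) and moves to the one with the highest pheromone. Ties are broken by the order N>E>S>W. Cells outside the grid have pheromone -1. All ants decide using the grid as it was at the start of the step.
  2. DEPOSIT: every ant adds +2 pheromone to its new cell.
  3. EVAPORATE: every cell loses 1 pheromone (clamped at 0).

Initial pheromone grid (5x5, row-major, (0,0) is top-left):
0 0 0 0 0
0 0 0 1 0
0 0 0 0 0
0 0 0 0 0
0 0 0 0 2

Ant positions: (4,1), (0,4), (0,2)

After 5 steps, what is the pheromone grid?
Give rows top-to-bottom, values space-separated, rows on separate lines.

After step 1: ants at (3,1),(1,4),(0,3)
  0 0 0 1 0
  0 0 0 0 1
  0 0 0 0 0
  0 1 0 0 0
  0 0 0 0 1
After step 2: ants at (2,1),(0,4),(0,4)
  0 0 0 0 3
  0 0 0 0 0
  0 1 0 0 0
  0 0 0 0 0
  0 0 0 0 0
After step 3: ants at (1,1),(1,4),(1,4)
  0 0 0 0 2
  0 1 0 0 3
  0 0 0 0 0
  0 0 0 0 0
  0 0 0 0 0
After step 4: ants at (0,1),(0,4),(0,4)
  0 1 0 0 5
  0 0 0 0 2
  0 0 0 0 0
  0 0 0 0 0
  0 0 0 0 0
After step 5: ants at (0,2),(1,4),(1,4)
  0 0 1 0 4
  0 0 0 0 5
  0 0 0 0 0
  0 0 0 0 0
  0 0 0 0 0

0 0 1 0 4
0 0 0 0 5
0 0 0 0 0
0 0 0 0 0
0 0 0 0 0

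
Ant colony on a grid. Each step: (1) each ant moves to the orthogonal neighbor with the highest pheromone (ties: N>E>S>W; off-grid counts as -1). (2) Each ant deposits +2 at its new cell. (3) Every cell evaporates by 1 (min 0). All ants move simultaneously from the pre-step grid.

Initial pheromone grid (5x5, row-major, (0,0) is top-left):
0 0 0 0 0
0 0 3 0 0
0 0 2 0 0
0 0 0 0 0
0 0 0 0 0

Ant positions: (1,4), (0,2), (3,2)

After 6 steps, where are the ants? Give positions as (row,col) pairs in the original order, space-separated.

Step 1: ant0:(1,4)->N->(0,4) | ant1:(0,2)->S->(1,2) | ant2:(3,2)->N->(2,2)
  grid max=4 at (1,2)
Step 2: ant0:(0,4)->S->(1,4) | ant1:(1,2)->S->(2,2) | ant2:(2,2)->N->(1,2)
  grid max=5 at (1,2)
Step 3: ant0:(1,4)->N->(0,4) | ant1:(2,2)->N->(1,2) | ant2:(1,2)->S->(2,2)
  grid max=6 at (1,2)
Step 4: ant0:(0,4)->S->(1,4) | ant1:(1,2)->S->(2,2) | ant2:(2,2)->N->(1,2)
  grid max=7 at (1,2)
Step 5: ant0:(1,4)->N->(0,4) | ant1:(2,2)->N->(1,2) | ant2:(1,2)->S->(2,2)
  grid max=8 at (1,2)
Step 6: ant0:(0,4)->S->(1,4) | ant1:(1,2)->S->(2,2) | ant2:(2,2)->N->(1,2)
  grid max=9 at (1,2)

(1,4) (2,2) (1,2)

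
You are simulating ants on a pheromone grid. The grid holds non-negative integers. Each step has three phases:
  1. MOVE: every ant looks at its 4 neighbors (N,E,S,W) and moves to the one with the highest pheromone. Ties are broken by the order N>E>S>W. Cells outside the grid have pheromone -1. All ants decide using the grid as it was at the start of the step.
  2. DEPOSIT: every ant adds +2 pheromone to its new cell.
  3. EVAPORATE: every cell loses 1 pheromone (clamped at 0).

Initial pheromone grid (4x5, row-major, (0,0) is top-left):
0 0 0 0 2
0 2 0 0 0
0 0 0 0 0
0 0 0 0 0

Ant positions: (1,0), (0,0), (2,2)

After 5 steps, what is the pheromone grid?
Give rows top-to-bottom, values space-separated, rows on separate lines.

After step 1: ants at (1,1),(0,1),(1,2)
  0 1 0 0 1
  0 3 1 0 0
  0 0 0 0 0
  0 0 0 0 0
After step 2: ants at (0,1),(1,1),(1,1)
  0 2 0 0 0
  0 6 0 0 0
  0 0 0 0 0
  0 0 0 0 0
After step 3: ants at (1,1),(0,1),(0,1)
  0 5 0 0 0
  0 7 0 0 0
  0 0 0 0 0
  0 0 0 0 0
After step 4: ants at (0,1),(1,1),(1,1)
  0 6 0 0 0
  0 10 0 0 0
  0 0 0 0 0
  0 0 0 0 0
After step 5: ants at (1,1),(0,1),(0,1)
  0 9 0 0 0
  0 11 0 0 0
  0 0 0 0 0
  0 0 0 0 0

0 9 0 0 0
0 11 0 0 0
0 0 0 0 0
0 0 0 0 0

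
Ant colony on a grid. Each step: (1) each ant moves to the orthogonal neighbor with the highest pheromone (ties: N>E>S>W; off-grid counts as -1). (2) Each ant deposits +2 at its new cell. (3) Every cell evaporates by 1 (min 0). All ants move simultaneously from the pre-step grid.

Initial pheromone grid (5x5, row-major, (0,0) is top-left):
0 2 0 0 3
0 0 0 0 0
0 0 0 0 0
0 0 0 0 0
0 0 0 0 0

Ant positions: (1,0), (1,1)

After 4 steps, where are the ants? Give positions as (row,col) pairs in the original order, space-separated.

Step 1: ant0:(1,0)->N->(0,0) | ant1:(1,1)->N->(0,1)
  grid max=3 at (0,1)
Step 2: ant0:(0,0)->E->(0,1) | ant1:(0,1)->W->(0,0)
  grid max=4 at (0,1)
Step 3: ant0:(0,1)->W->(0,0) | ant1:(0,0)->E->(0,1)
  grid max=5 at (0,1)
Step 4: ant0:(0,0)->E->(0,1) | ant1:(0,1)->W->(0,0)
  grid max=6 at (0,1)

(0,1) (0,0)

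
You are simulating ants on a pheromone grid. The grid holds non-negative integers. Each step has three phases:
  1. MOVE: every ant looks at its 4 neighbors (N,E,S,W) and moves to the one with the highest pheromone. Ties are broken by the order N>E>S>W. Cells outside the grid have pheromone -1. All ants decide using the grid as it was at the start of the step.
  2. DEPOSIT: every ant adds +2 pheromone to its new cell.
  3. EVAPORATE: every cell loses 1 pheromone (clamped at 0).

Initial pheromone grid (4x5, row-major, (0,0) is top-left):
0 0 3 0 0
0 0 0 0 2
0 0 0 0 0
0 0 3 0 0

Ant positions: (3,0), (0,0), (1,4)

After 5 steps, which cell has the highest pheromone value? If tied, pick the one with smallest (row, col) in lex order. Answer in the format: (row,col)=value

Answer: (0,2)=4

Derivation:
Step 1: ant0:(3,0)->N->(2,0) | ant1:(0,0)->E->(0,1) | ant2:(1,4)->N->(0,4)
  grid max=2 at (0,2)
Step 2: ant0:(2,0)->N->(1,0) | ant1:(0,1)->E->(0,2) | ant2:(0,4)->S->(1,4)
  grid max=3 at (0,2)
Step 3: ant0:(1,0)->N->(0,0) | ant1:(0,2)->E->(0,3) | ant2:(1,4)->N->(0,4)
  grid max=2 at (0,2)
Step 4: ant0:(0,0)->E->(0,1) | ant1:(0,3)->W->(0,2) | ant2:(0,4)->S->(1,4)
  grid max=3 at (0,2)
Step 5: ant0:(0,1)->E->(0,2) | ant1:(0,2)->W->(0,1) | ant2:(1,4)->N->(0,4)
  grid max=4 at (0,2)
Final grid:
  0 2 4 0 1
  0 0 0 0 1
  0 0 0 0 0
  0 0 0 0 0
Max pheromone 4 at (0,2)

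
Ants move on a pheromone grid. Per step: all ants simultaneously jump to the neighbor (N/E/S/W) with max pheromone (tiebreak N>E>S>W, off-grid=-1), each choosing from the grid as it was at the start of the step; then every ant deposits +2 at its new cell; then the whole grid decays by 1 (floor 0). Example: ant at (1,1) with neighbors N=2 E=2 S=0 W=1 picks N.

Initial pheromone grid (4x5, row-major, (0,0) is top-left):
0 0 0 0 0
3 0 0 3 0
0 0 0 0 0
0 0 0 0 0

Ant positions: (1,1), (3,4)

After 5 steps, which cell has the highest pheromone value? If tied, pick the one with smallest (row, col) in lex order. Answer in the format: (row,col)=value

Step 1: ant0:(1,1)->W->(1,0) | ant1:(3,4)->N->(2,4)
  grid max=4 at (1,0)
Step 2: ant0:(1,0)->N->(0,0) | ant1:(2,4)->N->(1,4)
  grid max=3 at (1,0)
Step 3: ant0:(0,0)->S->(1,0) | ant1:(1,4)->W->(1,3)
  grid max=4 at (1,0)
Step 4: ant0:(1,0)->N->(0,0) | ant1:(1,3)->N->(0,3)
  grid max=3 at (1,0)
Step 5: ant0:(0,0)->S->(1,0) | ant1:(0,3)->S->(1,3)
  grid max=4 at (1,0)
Final grid:
  0 0 0 0 0
  4 0 0 2 0
  0 0 0 0 0
  0 0 0 0 0
Max pheromone 4 at (1,0)

Answer: (1,0)=4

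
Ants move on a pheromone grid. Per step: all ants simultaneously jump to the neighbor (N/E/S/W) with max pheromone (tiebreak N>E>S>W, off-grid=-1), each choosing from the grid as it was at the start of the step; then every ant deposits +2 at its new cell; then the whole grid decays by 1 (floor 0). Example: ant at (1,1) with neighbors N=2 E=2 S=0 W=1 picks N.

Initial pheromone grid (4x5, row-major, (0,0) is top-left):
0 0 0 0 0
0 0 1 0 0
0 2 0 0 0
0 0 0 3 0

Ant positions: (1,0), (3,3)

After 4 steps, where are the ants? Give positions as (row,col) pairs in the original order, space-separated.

Step 1: ant0:(1,0)->N->(0,0) | ant1:(3,3)->N->(2,3)
  grid max=2 at (3,3)
Step 2: ant0:(0,0)->E->(0,1) | ant1:(2,3)->S->(3,3)
  grid max=3 at (3,3)
Step 3: ant0:(0,1)->E->(0,2) | ant1:(3,3)->N->(2,3)
  grid max=2 at (3,3)
Step 4: ant0:(0,2)->E->(0,3) | ant1:(2,3)->S->(3,3)
  grid max=3 at (3,3)

(0,3) (3,3)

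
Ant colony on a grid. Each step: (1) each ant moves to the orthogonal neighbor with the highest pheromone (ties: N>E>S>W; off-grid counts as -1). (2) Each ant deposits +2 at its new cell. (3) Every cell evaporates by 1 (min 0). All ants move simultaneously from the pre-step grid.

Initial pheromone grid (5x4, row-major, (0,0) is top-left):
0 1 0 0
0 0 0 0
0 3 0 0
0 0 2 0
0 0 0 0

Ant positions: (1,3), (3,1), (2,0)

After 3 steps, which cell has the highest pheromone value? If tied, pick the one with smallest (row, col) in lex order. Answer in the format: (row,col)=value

Step 1: ant0:(1,3)->N->(0,3) | ant1:(3,1)->N->(2,1) | ant2:(2,0)->E->(2,1)
  grid max=6 at (2,1)
Step 2: ant0:(0,3)->S->(1,3) | ant1:(2,1)->N->(1,1) | ant2:(2,1)->N->(1,1)
  grid max=5 at (2,1)
Step 3: ant0:(1,3)->N->(0,3) | ant1:(1,1)->S->(2,1) | ant2:(1,1)->S->(2,1)
  grid max=8 at (2,1)
Final grid:
  0 0 0 1
  0 2 0 0
  0 8 0 0
  0 0 0 0
  0 0 0 0
Max pheromone 8 at (2,1)

Answer: (2,1)=8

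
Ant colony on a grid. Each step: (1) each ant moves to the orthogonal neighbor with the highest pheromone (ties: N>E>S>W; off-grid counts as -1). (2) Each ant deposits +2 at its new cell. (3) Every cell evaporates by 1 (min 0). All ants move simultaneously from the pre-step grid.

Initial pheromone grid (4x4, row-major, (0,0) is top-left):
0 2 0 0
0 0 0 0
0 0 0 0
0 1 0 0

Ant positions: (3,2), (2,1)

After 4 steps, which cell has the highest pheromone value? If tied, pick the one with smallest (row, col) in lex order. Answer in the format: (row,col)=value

Answer: (2,1)=5

Derivation:
Step 1: ant0:(3,2)->W->(3,1) | ant1:(2,1)->S->(3,1)
  grid max=4 at (3,1)
Step 2: ant0:(3,1)->N->(2,1) | ant1:(3,1)->N->(2,1)
  grid max=3 at (2,1)
Step 3: ant0:(2,1)->S->(3,1) | ant1:(2,1)->S->(3,1)
  grid max=6 at (3,1)
Step 4: ant0:(3,1)->N->(2,1) | ant1:(3,1)->N->(2,1)
  grid max=5 at (2,1)
Final grid:
  0 0 0 0
  0 0 0 0
  0 5 0 0
  0 5 0 0
Max pheromone 5 at (2,1)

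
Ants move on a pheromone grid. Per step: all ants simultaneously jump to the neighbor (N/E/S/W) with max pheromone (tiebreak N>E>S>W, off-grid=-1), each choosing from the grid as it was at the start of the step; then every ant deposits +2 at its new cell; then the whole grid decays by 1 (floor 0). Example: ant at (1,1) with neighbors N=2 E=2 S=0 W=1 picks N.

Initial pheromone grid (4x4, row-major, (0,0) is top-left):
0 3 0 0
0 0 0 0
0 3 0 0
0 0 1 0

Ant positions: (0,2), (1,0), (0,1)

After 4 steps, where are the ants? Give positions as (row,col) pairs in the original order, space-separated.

Step 1: ant0:(0,2)->W->(0,1) | ant1:(1,0)->N->(0,0) | ant2:(0,1)->E->(0,2)
  grid max=4 at (0,1)
Step 2: ant0:(0,1)->E->(0,2) | ant1:(0,0)->E->(0,1) | ant2:(0,2)->W->(0,1)
  grid max=7 at (0,1)
Step 3: ant0:(0,2)->W->(0,1) | ant1:(0,1)->E->(0,2) | ant2:(0,1)->E->(0,2)
  grid max=8 at (0,1)
Step 4: ant0:(0,1)->E->(0,2) | ant1:(0,2)->W->(0,1) | ant2:(0,2)->W->(0,1)
  grid max=11 at (0,1)

(0,2) (0,1) (0,1)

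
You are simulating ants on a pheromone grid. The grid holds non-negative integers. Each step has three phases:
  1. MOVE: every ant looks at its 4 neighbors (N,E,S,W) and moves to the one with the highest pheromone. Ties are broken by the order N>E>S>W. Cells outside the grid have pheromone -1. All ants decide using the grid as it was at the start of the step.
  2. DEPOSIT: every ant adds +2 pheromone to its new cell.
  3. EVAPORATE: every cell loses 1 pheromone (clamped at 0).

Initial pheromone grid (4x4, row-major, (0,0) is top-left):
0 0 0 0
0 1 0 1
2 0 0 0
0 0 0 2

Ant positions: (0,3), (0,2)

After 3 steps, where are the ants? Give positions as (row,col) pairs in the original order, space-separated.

Step 1: ant0:(0,3)->S->(1,3) | ant1:(0,2)->E->(0,3)
  grid max=2 at (1,3)
Step 2: ant0:(1,3)->N->(0,3) | ant1:(0,3)->S->(1,3)
  grid max=3 at (1,3)
Step 3: ant0:(0,3)->S->(1,3) | ant1:(1,3)->N->(0,3)
  grid max=4 at (1,3)

(1,3) (0,3)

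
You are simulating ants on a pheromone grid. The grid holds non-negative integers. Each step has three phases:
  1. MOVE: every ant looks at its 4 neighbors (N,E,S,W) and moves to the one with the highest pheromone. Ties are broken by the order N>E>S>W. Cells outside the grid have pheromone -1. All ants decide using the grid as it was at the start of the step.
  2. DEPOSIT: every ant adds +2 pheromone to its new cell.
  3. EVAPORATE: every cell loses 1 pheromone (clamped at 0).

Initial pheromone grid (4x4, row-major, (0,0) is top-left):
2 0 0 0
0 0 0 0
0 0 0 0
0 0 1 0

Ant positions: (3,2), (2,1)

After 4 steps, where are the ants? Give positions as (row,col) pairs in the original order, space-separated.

Step 1: ant0:(3,2)->N->(2,2) | ant1:(2,1)->N->(1,1)
  grid max=1 at (0,0)
Step 2: ant0:(2,2)->N->(1,2) | ant1:(1,1)->N->(0,1)
  grid max=1 at (0,1)
Step 3: ant0:(1,2)->N->(0,2) | ant1:(0,1)->E->(0,2)
  grid max=3 at (0,2)
Step 4: ant0:(0,2)->E->(0,3) | ant1:(0,2)->E->(0,3)
  grid max=3 at (0,3)

(0,3) (0,3)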